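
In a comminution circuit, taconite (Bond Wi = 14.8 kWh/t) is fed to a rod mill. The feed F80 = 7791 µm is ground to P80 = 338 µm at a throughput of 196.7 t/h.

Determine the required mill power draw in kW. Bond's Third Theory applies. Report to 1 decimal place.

P = 1253.6 kW

W = 10 Wi (P80^-0.5 − F80^-0.5)
W = 10·14.8·(1/√338 − 1/√7791) = 10·14.8·(0.043064) = 6.3734 kWh/t
P = W·T = 6.3734·196.7 = 1253.6 kW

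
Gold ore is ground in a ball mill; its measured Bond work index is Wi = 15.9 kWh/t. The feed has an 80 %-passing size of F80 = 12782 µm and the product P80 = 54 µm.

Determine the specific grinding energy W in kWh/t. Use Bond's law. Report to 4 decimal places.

W = 10·Wi·[P80^(−½) − F80^(−½)]
1/√54 = 0.136083;  1/√12782 = 0.008845
W = 10·15.9·(0.136083 − 0.008845) = 20.2308 kWh/t

W = 20.2308 kWh/t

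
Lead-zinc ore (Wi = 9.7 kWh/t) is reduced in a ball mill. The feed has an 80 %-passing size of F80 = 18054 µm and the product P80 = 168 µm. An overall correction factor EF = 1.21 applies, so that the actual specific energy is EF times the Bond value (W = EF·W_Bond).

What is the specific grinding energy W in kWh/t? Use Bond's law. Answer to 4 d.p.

W = 8.1818 kWh/t

W = 10 Wi (1/√P80 − 1/√F80)  [Bond]
1/√168 = 0.077152;  1/√18054 = 0.007442
W = 10·9.7·(0.077152 − 0.007442) = 6.7618 kWh/t
With EF = 1.21: W = 6.7618·1.21 = 8.1818 kWh/t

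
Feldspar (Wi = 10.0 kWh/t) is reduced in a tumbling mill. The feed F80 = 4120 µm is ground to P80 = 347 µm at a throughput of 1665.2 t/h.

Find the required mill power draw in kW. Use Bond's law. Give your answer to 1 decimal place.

W = 10 Wi (P80^-0.5 − F80^-0.5)
W = 10·10.0·(1/√347 − 1/√4120) = 10·10.0·(0.038103) = 3.8103 kWh/t
P = W·T = 3.8103·1665.2 = 6345.0 kW

P = 6345.0 kW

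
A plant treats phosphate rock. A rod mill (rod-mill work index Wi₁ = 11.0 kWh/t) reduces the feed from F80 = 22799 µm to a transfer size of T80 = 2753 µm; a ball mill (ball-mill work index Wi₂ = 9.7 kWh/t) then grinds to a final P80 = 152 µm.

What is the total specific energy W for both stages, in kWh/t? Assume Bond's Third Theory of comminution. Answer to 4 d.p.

W = 7.3870 kWh/t

W = 10 Wi (1/√P80 − 1/√F80)  [Bond]
Stage 1 (22799→2753 µm, Wi₁=11.0): W₁ = 10·11.0·(0.019059 − 0.006623) = 1.3680 kWh/t
Stage 2 (2753→152 µm, Wi₂=9.7): W₂ = 10·9.7·(0.081111 − 0.019059) = 6.0190 kWh/t
W = W₁ + W₂ = 1.3680 + 6.0190 = 7.3870 kWh/t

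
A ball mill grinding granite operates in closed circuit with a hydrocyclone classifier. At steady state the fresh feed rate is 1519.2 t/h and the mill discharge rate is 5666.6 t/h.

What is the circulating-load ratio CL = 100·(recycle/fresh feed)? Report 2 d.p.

Steady state: M = F + R.
R = M − F = 5666.6 − 1519.2 = 4147.4 t/h
CL = 100·R/F = 100·4147.4/1519.2 = 273.00 %

CL = 273.00 %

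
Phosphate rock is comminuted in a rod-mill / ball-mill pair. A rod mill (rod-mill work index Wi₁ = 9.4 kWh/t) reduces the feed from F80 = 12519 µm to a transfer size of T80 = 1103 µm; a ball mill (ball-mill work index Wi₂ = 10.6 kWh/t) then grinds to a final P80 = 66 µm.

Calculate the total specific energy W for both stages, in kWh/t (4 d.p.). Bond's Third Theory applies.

W = 11.8463 kWh/t

Bond: W = 10·Wi·(1/√P80 − 1/√F80)
Stage 1 (12519→1103 µm, Wi₁=9.4): W₁ = 10·9.4·(0.030110 − 0.008937) = 1.9902 kWh/t
Stage 2 (1103→66 µm, Wi₂=10.6): W₂ = 10·10.6·(0.123091 − 0.030110) = 9.8560 kWh/t
W = W₁ + W₂ = 1.9902 + 9.8560 = 11.8463 kWh/t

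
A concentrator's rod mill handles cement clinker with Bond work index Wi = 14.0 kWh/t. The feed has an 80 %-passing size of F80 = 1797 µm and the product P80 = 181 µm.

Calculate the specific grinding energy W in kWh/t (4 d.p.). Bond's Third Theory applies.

W = 7.1035 kWh/t

W_Bond = 10·Wi·(1/√P₈₀ − 1/√F₈₀)
1/√181 = 0.074329;  1/√1797 = 0.023590
W = 10·14.0·(0.074329 − 0.023590) = 7.1035 kWh/t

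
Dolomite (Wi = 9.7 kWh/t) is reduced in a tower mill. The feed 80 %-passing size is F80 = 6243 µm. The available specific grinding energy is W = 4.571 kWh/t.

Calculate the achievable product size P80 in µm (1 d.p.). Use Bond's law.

W = 10·Wi·[P80^(−½) − F80^(−½)]
⇒ 1/√P80 = W/(10·Wi) + 1/√F80
  = 4.5710/(10·9.7) + 1/√6243 = 0.047124 + 0.012656 = 0.059780
P80 = (1/0.059780)² = 16.7280² = 279.83 µm

P80 = 279.8 µm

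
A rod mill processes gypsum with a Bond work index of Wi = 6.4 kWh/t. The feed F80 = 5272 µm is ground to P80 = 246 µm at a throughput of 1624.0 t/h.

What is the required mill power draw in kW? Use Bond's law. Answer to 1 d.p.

W = 10·Wi·(P80^(-½) − F80^(-½))
W = 10·6.4·(1/√246 − 1/√5272) = 10·6.4·(0.049985) = 3.1991 kWh/t
P = W·T = 3.1991·1624.0 = 5195.3 kW

P = 5195.3 kW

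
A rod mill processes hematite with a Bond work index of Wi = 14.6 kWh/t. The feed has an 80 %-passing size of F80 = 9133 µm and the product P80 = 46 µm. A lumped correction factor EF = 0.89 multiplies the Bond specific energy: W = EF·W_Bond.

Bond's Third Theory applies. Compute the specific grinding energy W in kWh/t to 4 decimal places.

Bond:  W = 10 Wi (1/√P − 1/√F)
1/√46 = 0.147442;  1/√9133 = 0.010464
W = 10·14.6·(0.147442 − 0.010464) = 19.9988 kWh/t
W_actual = 0.89 × 19.9988 = 17.7989 kWh/t

W = 17.7989 kWh/t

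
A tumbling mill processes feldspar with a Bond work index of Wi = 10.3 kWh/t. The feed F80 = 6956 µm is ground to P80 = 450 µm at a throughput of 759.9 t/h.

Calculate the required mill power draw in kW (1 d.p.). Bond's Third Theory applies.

W = 10 Wi (P80^-0.5 − F80^-0.5)
W = 10·10.3·(1/√450 − 1/√6956) = 10·10.3·(0.035150) = 3.6205 kWh/t
P_mill = W·ṁ = 3.6205·759.9 = 2751.2 kW

P = 2751.2 kW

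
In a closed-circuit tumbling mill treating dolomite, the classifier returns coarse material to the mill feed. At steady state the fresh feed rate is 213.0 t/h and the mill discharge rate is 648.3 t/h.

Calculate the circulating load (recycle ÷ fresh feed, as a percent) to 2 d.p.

Steady state: M = F + R.
R = M − F = 648.3 − 213.0 = 435.3 t/h
CL = 100·R/F = 100·435.3/213.0 = 204.37 %

CL = 204.37 %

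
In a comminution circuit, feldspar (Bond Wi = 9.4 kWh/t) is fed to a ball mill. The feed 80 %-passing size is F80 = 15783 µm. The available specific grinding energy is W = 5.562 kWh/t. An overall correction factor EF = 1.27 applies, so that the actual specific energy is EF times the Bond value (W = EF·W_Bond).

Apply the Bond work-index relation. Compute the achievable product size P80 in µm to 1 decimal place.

W = 10·Wi·(P80^(-½) − F80^(-½))
W_Bond = W / EF = 5.562 / 1.27 = 4.3795 kWh/t
⇒ 1/√P80 = W_Bond/(10 Wi) + 1/√F80
  = 4.3795/(10·9.4) + 1/√15783 = 0.046591 + 0.007960 = 0.054551
P80 = (1/0.054551)² = 18.3316² = 336.05 µm

P80 = 336.0 µm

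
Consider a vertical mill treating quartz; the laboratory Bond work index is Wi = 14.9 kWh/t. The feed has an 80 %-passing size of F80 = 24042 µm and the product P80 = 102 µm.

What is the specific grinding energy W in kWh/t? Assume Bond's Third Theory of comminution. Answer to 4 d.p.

W = 10 Wi (P80^-0.5 − F80^-0.5)
1/√102 = 0.099015;  1/√24042 = 0.006449
W = 10·14.9·(0.099015 − 0.006449) = 13.7922 kWh/t

W = 13.7922 kWh/t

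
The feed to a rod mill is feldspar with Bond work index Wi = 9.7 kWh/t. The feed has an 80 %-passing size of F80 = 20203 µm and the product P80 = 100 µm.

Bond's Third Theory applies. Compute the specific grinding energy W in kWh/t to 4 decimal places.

W = 9.0176 kWh/t

W = 10·Wi·(P80^(-½) − F80^(-½))
1/√100 = 0.100000;  1/√20203 = 0.007035
W = 10·9.7·(0.100000 − 0.007035) = 9.0176 kWh/t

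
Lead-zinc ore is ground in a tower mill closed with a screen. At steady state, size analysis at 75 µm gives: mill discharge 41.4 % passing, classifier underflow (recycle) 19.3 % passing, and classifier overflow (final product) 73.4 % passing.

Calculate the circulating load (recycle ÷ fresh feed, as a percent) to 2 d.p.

Balance %-passing 75 µm (r = R/F):
(1+r)d = ru + o → r = (o−d)/(d−u)
r = (73.4 − 41.4)/(41.4 − 19.3) = 32.0/22.1 = 1.4480
CL = 100·r = 144.80 %

CL = 144.80 %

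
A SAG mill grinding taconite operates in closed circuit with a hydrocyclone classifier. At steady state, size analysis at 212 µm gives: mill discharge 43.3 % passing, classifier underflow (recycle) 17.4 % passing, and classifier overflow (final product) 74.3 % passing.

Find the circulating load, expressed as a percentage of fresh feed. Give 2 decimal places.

CL = 119.69 %

Mass balance on the −212 µm fraction:
(1+r)d = ru + o → r = (o−d)/(d−u)
r = (74.3 − 43.3)/(43.3 − 17.4) = 31.0/25.9 = 1.1969
CL = 100·r = 119.69 %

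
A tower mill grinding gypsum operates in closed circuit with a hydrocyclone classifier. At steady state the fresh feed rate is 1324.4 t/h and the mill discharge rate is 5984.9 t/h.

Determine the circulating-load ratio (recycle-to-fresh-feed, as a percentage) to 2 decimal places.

Mill node: discharge = fresh + recycle.
R = M − F = 5984.9 − 1324.4 = 4660.5 t/h
CL = 100·R/F = 100·4660.5/1324.4 = 351.90 %

CL = 351.90 %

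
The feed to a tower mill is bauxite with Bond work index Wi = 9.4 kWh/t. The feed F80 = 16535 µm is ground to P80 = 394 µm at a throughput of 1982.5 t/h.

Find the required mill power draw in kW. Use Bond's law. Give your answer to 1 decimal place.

P = 7939.2 kW

W_Bond = 10·Wi·(1/√P₈₀ − 1/√F₈₀)
W = 10·9.4·(1/√394 − 1/√16535) = 10·9.4·(0.042603) = 4.0046 kWh/t
P = W·T = 4.0046·1982.5 = 7939.2 kW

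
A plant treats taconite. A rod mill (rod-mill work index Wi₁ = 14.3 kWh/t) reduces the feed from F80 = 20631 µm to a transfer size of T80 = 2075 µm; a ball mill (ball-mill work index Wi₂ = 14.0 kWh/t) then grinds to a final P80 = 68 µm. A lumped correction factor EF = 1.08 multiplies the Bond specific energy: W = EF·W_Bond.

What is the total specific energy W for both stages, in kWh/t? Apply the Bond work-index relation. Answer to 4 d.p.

W = 17.3316 kWh/t

Bond: W = 10·Wi·(1/√P80 − 1/√F80)
Stage 1 (20631→2075 µm, Wi₁=14.3): W₁ = 10·14.3·(0.021953 − 0.006962) = 2.1437 kWh/t
Stage 2 (2075→68 µm, Wi₂=14.0): W₂ = 10·14.0·(0.121268 − 0.021953) = 13.9041 kWh/t
W = W₁ + W₂ = 2.1437 + 13.9041 = 16.0478 kWh/t
W_actual = 1.08 × 16.0478 = 17.3316 kWh/t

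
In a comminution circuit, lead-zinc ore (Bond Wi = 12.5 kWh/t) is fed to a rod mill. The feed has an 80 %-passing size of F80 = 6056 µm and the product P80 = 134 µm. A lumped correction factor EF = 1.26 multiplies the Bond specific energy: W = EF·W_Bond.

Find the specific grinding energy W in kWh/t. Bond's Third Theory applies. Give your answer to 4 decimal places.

W = 10·Wi·[P80^(−½) − F80^(−½)]
1/√134 = 0.086387;  1/√6056 = 0.012850
W = 10·12.5·(0.086387 − 0.012850) = 9.1921 kWh/t
Corrected W = EF·W_Bond = 1.26·9.1921 = 11.5820 kWh/t

W = 11.5820 kWh/t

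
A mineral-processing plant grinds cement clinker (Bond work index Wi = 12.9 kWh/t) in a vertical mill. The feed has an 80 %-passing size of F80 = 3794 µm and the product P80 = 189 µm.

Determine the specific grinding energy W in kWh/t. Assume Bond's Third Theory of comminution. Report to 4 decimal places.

W = 10·Wi·[P80^(−½) − F80^(−½)]
1/√189 = 0.072739;  1/√3794 = 0.016235
W = 10·12.9·(0.072739 − 0.016235) = 7.2891 kWh/t

W = 7.2891 kWh/t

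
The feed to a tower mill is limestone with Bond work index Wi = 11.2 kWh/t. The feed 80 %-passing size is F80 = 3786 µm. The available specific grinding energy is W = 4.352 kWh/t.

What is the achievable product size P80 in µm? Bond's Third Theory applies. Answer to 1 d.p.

P80 = 329.3 µm

W = 10 Wi (1/√P80 − 1/√F80)  [Bond]
⇒ 1/√P80 = W/(10 Wi) + 1/√F80
  = 4.3520/(10·11.2) + 1/√3786 = 0.038857 + 0.016252 = 0.055109
P80 = (1/0.055109)² = 18.1458² = 329.27 µm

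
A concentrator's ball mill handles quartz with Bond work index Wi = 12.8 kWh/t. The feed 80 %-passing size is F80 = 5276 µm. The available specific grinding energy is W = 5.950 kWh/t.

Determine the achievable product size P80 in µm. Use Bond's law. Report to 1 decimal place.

P80 = 275.5 µm

W = 10·Wi·[P80^(−½) − F80^(−½)]
⇒ 1/√P80 = W/(10 Wi) + 1/√F80
  = 5.9500/(10·12.8) + 1/√5276 = 0.046484 + 0.013767 = 0.060252
P80 = (1/0.060252)² = 16.5971² = 275.46 µm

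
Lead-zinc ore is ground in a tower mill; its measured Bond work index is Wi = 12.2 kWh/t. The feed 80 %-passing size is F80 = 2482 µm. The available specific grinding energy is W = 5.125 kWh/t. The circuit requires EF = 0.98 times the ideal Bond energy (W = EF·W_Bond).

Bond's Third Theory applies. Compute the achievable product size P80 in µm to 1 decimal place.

W = 10 Wi (P80^-0.5 − F80^-0.5)
W_Bond = W / EF = 5.125 / 0.98 = 5.2296 kWh/t
⇒ 1/√P80 = W_Bond/(10 Wi) + 1/√F80
  = 5.2296/(10·12.2) + 1/√2482 = 0.042866 + 0.020072 = 0.062938
P80 = (1/0.062938)² = 15.8887² = 252.45 µm

P80 = 252.5 µm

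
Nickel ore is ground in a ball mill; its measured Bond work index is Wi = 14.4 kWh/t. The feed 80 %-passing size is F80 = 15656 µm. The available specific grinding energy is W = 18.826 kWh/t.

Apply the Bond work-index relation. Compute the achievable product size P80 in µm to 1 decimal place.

P80 = 52.0 µm

W_Bond = 10·Wi·(1/√P₈₀ − 1/√F₈₀)
P80^(−½) = W/(10 Wi) + F80^(−½)
  = 18.8260/(10·14.4) + 1/√15656 = 0.130736 + 0.007992 = 0.138728
P80 = (1/0.138728)² = 7.2083² = 51.96 µm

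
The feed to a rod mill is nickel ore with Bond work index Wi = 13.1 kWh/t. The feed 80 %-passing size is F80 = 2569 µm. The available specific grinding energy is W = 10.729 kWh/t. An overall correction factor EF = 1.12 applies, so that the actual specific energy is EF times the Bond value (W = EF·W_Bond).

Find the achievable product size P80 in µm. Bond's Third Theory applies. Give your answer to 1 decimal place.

W = 10·Wi·(P80^(-½) − F80^(-½))
W_Bond = W / EF = 10.729 / 1.12 = 9.5795 kWh/t
⇒ 1/√P80 = W_Bond/(10 Wi) + 1/√F80
  = 9.5795/(10·13.1) + 1/√2569 = 0.073126 + 0.019730 = 0.092855
P80 = (1/0.092855)² = 10.7694² = 115.98 µm

P80 = 116.0 µm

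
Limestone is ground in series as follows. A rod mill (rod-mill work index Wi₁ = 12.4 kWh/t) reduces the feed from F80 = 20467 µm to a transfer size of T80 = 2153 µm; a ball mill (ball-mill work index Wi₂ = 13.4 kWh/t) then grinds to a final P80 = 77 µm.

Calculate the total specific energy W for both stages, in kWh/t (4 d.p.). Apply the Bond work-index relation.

W = 14.1885 kWh/t

W = 10 Wi / √P80 − 10 Wi / √F80
Stage 1 (20467→2153 µm, Wi₁=12.4): W₁ = 10·12.4·(0.021552 − 0.006990) = 1.8056 kWh/t
Stage 2 (2153→77 µm, Wi₂=13.4): W₂ = 10·13.4·(0.113961 − 0.021552) = 12.3828 kWh/t
W = W₁ + W₂ = 1.8056 + 12.3828 = 14.1885 kWh/t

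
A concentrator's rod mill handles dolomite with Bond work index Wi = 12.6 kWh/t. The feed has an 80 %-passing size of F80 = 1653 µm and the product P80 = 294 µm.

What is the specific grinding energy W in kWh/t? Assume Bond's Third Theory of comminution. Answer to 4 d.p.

W = 10·Wi·(P80^(-½) − F80^(-½))
1/√294 = 0.058321;  1/√1653 = 0.024596
W = 10·12.6·(0.058321 − 0.024596) = 4.2494 kWh/t

W = 4.2494 kWh/t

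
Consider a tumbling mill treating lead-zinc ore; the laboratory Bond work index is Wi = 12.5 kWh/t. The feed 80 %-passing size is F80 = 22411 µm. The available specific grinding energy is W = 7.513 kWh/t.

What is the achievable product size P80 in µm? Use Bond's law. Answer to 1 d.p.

W = 10 Wi (P80^-0.5 − F80^-0.5)
P80^-0.5 = F80^-0.5 + W/(10 Wi)
  = 7.5130/(10·12.5) + 1/√22411 = 0.060104 + 0.006680 = 0.066784
P80 = (1/0.066784)² = 14.9737² = 224.21 µm

P80 = 224.2 µm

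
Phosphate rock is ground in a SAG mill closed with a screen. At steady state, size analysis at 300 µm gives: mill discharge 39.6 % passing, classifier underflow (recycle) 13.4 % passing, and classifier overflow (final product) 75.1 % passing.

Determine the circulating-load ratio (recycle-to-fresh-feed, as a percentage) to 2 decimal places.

CL = 135.50 %

Balance %-passing 300 µm (r = R/F):
d + r·d = r·u + o → r(d−u) = o−d
r = (75.1 − 39.6)/(39.6 − 13.4) = 35.5/26.2 = 1.3550
CL = 100·r = 135.50 %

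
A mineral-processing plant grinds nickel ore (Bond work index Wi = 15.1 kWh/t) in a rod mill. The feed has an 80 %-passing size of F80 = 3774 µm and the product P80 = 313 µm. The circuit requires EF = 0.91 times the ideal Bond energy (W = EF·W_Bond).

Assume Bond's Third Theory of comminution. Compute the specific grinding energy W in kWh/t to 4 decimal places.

W = 5.5301 kWh/t

W = 10·Wi·(P80^(-½) − F80^(-½))
1/√313 = 0.056523;  1/√3774 = 0.016278
W = 10·15.1·(0.056523 − 0.016278) = 6.0771 kWh/t
Apply correction: 6.0771 × 0.91 = 5.5301 kWh/t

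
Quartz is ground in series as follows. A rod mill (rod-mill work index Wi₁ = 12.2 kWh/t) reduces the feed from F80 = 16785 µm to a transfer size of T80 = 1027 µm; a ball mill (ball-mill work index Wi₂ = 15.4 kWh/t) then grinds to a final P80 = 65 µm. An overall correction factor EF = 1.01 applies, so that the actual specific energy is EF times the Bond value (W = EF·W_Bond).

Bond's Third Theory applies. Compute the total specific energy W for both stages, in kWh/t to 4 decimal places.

W = 17.3328 kWh/t

Bond: W = 10·Wi·(1/√P80 − 1/√F80)
Stage 1 (16785→1027 µm, Wi₁=12.2): W₁ = 10·12.2·(0.031204 − 0.007719) = 2.8653 kWh/t
Stage 2 (1027→65 µm, Wi₂=15.4): W₂ = 10·15.4·(0.124035 − 0.031204) = 14.2959 kWh/t
W = W₁ + W₂ = 2.8653 + 14.2959 = 17.1611 kWh/t
Corrected W = EF·W_Bond = 1.01·17.1611 = 17.3328 kWh/t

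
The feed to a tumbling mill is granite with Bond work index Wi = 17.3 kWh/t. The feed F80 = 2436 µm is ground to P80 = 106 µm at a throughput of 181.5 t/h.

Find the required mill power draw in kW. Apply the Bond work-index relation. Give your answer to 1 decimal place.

P = 2413.6 kW

Bond: W = 10·Wi·(1/√P80 − 1/√F80)
W = 10·17.3·(1/√106 − 1/√2436) = 10·17.3·(0.076868) = 13.2981 kWh/t
Power = W × throughput = 13.2981 kWh/t × 181.5 t/h = 2413.6 kW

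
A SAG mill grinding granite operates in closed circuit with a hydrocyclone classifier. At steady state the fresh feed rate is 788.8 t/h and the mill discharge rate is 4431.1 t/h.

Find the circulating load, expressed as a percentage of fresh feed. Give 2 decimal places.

Mill node: discharge = fresh + recycle.
R = M − F = 4431.1 − 788.8 = 3642.3 t/h
CL = 100·R/F = 100·3642.3/788.8 = 461.75 %

CL = 461.75 %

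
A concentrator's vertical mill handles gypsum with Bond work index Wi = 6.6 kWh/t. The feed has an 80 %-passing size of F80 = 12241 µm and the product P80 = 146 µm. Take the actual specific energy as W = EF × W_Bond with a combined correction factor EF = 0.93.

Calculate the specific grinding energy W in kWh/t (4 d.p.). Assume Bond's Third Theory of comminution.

W = 4.5251 kWh/t

Bond: W = 10·Wi·(1/√P80 − 1/√F80)
1/√146 = 0.082761;  1/√12241 = 0.009038
W = 10·6.6·(0.082761 − 0.009038) = 4.8657 kWh/t
W_actual = 0.93 × 4.8657 = 4.5251 kWh/t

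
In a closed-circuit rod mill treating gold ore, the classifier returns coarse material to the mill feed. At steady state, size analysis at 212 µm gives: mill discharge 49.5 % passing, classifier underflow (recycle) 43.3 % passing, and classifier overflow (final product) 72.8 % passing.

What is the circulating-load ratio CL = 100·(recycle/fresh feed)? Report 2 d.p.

CL = 375.81 %

Let r = R/F. Size balance at 212 µm:
d + r·d = r·u + o → r(d−u) = o−d
r = (72.8 − 49.5)/(49.5 − 43.3) = 23.3/6.2 = 3.7581
CL = 100·r = 375.81 %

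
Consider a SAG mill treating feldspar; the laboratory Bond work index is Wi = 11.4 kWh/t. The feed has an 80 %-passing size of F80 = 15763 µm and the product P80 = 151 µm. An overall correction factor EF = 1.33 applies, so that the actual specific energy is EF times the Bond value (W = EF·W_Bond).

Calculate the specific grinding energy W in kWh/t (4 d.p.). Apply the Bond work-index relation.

W = 10·Wi·[P80^(−½) − F80^(−½)]
1/√151 = 0.081379;  1/√15763 = 0.007965
W = 10·11.4·(0.081379 − 0.007965) = 8.3692 kWh/t
Corrected W = EF·W_Bond = 1.33·8.3692 = 11.1310 kWh/t

W = 11.1310 kWh/t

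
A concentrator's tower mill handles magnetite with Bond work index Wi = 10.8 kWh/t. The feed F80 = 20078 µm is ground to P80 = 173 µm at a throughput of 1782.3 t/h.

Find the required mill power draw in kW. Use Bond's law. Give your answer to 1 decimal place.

P = 13276.2 kW

W = 10 Wi (1/√P80 − 1/√F80)  [Bond]
W = 10·10.8·(1/√173 − 1/√20078) = 10·10.8·(0.068971) = 7.4489 kWh/t
P = W·T = 7.4489·1782.3 = 13276.2 kW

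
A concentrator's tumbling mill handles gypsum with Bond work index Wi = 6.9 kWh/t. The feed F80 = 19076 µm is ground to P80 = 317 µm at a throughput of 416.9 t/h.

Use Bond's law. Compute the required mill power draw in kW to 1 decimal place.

W = 10·Wi·(P80^(-½) − F80^(-½))
W = 10·6.9·(1/√317 − 1/√19076) = 10·6.9·(0.048925) = 3.3758 kWh/t
Power = W × throughput = 3.3758 kWh/t × 416.9 t/h = 1407.4 kW

P = 1407.4 kW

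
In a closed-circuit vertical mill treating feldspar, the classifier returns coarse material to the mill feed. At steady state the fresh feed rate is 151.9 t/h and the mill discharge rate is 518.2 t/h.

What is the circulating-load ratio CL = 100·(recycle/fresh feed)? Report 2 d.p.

Discharge = new feed + return, hence
R = M − F = 518.2 − 151.9 = 366.3 t/h
CL = 100·R/F = 100·366.3/151.9 = 241.15 %

CL = 241.15 %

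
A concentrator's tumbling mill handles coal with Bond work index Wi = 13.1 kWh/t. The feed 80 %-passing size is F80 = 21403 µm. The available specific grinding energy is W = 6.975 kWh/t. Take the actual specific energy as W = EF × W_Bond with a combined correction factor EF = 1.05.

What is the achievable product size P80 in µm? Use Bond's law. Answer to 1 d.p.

W = 10·Wi·(P80^(-½) − F80^(-½))
W_Bond = W / EF = 6.975 / 1.05 = 6.6429 kWh/t
P80^(−½) = W_Bond/(10 Wi) + F80^(−½)
  = 6.6429/(10·13.1) + 1/√21403 = 0.050709 + 0.006835 = 0.057544
P80 = (1/0.057544)² = 17.3779² = 301.99 µm

P80 = 302.0 µm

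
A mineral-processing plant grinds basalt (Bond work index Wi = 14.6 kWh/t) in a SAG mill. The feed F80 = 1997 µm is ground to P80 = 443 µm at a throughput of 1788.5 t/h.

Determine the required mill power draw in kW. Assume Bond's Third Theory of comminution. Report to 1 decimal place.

W = 10·Wi·(P80^(-½) − F80^(-½))
W = 10·14.6·(1/√443 − 1/√1997) = 10·14.6·(0.025134) = 3.6696 kWh/t
P_mill = W·ṁ = 3.6696·1788.5 = 6563.0 kW

P = 6563.0 kW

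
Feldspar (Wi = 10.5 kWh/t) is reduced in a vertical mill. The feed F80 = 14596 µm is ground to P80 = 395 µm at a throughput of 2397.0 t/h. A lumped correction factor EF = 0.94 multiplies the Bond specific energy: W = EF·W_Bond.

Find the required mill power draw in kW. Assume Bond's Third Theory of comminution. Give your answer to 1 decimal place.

W_Bond = 10·Wi·(1/√P₈₀ − 1/√F₈₀)
W = 10·10.5·(1/√395 − 1/√14596) = 10·10.5·(0.042038) = 4.4140 kWh/t
With EF = 0.94: W = 4.4140·0.94 = 4.1492 kWh/t
Power = W × throughput = 4.1492 kWh/t × 2397.0 t/h = 9945.6 kW

P = 9945.6 kW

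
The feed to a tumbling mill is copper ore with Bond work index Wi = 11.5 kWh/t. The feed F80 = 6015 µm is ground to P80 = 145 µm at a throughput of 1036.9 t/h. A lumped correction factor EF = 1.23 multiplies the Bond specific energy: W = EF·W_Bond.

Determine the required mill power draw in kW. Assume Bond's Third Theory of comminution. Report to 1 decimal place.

W_Bond = 10·Wi·(1/√P₈₀ − 1/√F₈₀)
W = 10·11.5·(1/√145 − 1/√6015) = 10·11.5·(0.070152) = 8.0674 kWh/t
W_actual = 1.23 × 8.0674 = 9.9229 kWh/t
P = W·T = 9.9229·1036.9 = 10289.1 kW

P = 10289.1 kW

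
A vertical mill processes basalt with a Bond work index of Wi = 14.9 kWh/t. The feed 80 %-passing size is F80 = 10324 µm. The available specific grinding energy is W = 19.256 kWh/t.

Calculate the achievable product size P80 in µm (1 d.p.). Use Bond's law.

P80 = 51.7 µm

W = 10 Wi (1/√P80 − 1/√F80)  [Bond]
P80^(−½) = W/(10 Wi) + F80^(−½)
  = 19.2560/(10·14.9) + 1/√10324 = 0.129235 + 0.009842 = 0.139077
P80 = (1/0.139077)² = 7.1903² = 51.70 µm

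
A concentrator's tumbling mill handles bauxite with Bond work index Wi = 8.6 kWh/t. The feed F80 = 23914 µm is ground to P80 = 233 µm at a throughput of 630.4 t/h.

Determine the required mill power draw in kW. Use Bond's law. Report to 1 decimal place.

P = 3201.1 kW

Bond:  W = 10 Wi (1/√P − 1/√F)
W = 10·8.6·(1/√233 − 1/√23914) = 10·8.6·(0.059046) = 5.0779 kWh/t
P_mill = W·ṁ = 5.0779·630.4 = 3201.1 kW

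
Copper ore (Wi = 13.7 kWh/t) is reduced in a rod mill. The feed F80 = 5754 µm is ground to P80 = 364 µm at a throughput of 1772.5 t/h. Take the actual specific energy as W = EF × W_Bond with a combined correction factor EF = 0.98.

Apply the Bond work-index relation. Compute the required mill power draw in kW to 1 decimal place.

W = 10 Wi (P80^-0.5 − F80^-0.5)
W = 10·13.7·(1/√364 − 1/√5754) = 10·13.7·(0.039231) = 5.3747 kWh/t
Apply correction: 5.3747 × 0.98 = 5.2672 kWh/t
Mill draw = 5.2672 × 1772.5 = 9336.1 kW

P = 9336.1 kW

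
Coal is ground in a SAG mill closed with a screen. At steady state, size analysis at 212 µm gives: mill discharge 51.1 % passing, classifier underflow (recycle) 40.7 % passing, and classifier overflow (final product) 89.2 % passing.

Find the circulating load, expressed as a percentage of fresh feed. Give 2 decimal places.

Let r = R/F. Size balance at 212 µm:
r = (o − d)/(d − u)
r = (89.2 − 51.1)/(51.1 − 40.7) = 38.1/10.4 = 3.6635
CL = 100·r = 366.35 %

CL = 366.35 %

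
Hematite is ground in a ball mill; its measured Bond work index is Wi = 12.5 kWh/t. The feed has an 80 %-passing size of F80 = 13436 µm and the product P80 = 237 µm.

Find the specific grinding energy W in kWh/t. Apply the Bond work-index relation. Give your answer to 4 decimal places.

W = 10·Wi·(P80^(-½) − F80^(-½))
1/√237 = 0.064957;  1/√13436 = 0.008627
W = 10·12.5·(0.064957 − 0.008627) = 7.0412 kWh/t

W = 7.0412 kWh/t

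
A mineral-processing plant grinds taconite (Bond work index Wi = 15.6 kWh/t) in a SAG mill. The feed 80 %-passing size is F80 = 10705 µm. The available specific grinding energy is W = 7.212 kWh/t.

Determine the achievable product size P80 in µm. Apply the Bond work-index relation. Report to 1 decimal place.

P80 = 320.1 µm

W = 10 Wi / √P80 − 10 Wi / √F80
P80^-0.5 = F80^-0.5 + W/(10 Wi)
  = 7.2120/(10·15.6) + 1/√10705 = 0.046231 + 0.009665 = 0.055896
P80 = (1/0.055896)² = 17.8904² = 320.07 µm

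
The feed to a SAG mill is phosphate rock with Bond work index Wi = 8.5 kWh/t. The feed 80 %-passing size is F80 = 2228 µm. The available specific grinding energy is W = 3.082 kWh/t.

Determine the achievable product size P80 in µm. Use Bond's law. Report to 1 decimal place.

P80 = 303.0 µm

Bond: W = 10·Wi·(1/√P80 − 1/√F80)
⇒ 1/√P80 = W/(10 Wi) + 1/√F80
  = 3.0820/(10·8.5) + 1/√2228 = 0.036259 + 0.021186 = 0.057445
P80 = (1/0.057445)² = 17.4081² = 303.04 µm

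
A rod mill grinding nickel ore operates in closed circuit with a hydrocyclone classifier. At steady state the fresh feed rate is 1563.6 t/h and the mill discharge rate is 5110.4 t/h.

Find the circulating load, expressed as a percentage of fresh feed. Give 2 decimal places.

Steady state: M = F + R.
R = M − F = 5110.4 − 1563.6 = 3546.8 t/h
CL = 100·R/F = 100·3546.8/1563.6 = 226.84 %

CL = 226.84 %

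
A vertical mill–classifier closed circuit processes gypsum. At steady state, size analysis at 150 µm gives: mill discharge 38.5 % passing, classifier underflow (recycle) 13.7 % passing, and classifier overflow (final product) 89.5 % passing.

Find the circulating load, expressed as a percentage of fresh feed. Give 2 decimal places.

Balance %-passing 150 µm (r = R/F):
r = (o − d)/(d − u)
r = (89.5 − 38.5)/(38.5 − 13.7) = 51.0/24.8 = 2.0565
CL = 100·r = 205.65 %

CL = 205.65 %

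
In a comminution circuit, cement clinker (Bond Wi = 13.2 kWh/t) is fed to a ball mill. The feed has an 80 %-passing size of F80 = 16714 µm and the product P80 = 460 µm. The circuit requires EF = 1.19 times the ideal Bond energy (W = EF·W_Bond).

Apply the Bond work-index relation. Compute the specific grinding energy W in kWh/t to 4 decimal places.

W = 10·Wi·(P80^(-½) − F80^(-½))
1/√460 = 0.046625;  1/√16714 = 0.007735
W = 10·13.2·(0.046625 − 0.007735) = 5.1335 kWh/t
Corrected W = EF·W_Bond = 1.19·5.1335 = 6.1089 kWh/t

W = 6.1089 kWh/t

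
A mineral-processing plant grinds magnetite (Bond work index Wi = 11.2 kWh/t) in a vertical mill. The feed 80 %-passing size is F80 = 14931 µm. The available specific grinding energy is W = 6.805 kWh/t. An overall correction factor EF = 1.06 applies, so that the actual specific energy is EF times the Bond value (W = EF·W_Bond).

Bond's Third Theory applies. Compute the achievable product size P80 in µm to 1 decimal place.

W = 10·Wi·[P80^(−½) − F80^(−½)]
W_Bond = W / EF = 6.805 / 1.06 = 6.4198 kWh/t
P80^(−½) = W_Bond/(10 Wi) + F80^(−½)
  = 6.4198/(10·11.2) + 1/√14931 = 0.057320 + 0.008184 = 0.065504
P80 = (1/0.065504)² = 15.2663² = 233.06 µm

P80 = 233.1 µm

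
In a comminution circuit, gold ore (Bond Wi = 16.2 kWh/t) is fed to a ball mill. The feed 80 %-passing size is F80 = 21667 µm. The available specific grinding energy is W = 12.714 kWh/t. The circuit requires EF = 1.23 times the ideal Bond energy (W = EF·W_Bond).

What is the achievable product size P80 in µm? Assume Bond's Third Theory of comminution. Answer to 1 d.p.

P80 = 200.6 µm

W_Bond = 10·Wi·(1/√P₈₀ − 1/√F₈₀)
W_Bond = W / EF = 12.714 / 1.23 = 10.3366 kWh/t
1/√P80 = 1/√F80 + W_Bond/(10·Wi)
  = 10.3366/(10·16.2) + 1/√21667 = 0.063806 + 0.006794 = 0.070600
P80 = (1/0.070600)² = 14.1644² = 200.63 µm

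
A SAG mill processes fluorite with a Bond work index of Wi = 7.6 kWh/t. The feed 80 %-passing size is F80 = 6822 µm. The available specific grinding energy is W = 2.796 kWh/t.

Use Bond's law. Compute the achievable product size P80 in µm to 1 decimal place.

P80 = 418.3 µm

W = 10·Wi·[P80^(−½) − F80^(−½)]
1/√P80 = 1/√F80 + W/(10·Wi)
  = 2.7960/(10·7.6) + 1/√6822 = 0.036789 + 0.012107 = 0.048897
P80 = (1/0.048897)² = 20.4513² = 418.26 µm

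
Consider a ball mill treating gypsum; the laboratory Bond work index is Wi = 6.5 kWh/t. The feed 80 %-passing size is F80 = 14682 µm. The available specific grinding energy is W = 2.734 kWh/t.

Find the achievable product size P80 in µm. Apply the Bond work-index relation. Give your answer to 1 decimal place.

P80 = 395.0 µm

Bond:  W = 10 Wi (1/√P − 1/√F)
1/√P80 = 1/√F80 + W/(10·Wi)
  = 2.7340/(10·6.5) + 1/√14682 = 0.042062 + 0.008253 = 0.050314
P80 = (1/0.050314)² = 19.8750² = 395.02 µm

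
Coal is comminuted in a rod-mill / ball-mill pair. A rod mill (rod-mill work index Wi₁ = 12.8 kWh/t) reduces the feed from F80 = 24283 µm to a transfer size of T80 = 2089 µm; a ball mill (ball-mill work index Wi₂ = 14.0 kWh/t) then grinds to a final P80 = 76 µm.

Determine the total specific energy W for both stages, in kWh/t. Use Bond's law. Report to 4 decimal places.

W = 14.9751 kWh/t

Bond: W = 10·Wi·(1/√P80 − 1/√F80)
Stage 1 (24283→2089 µm, Wi₁=12.8): W₁ = 10·12.8·(0.021879 − 0.006417) = 1.9791 kWh/t
Stage 2 (2089→76 µm, Wi₂=14.0): W₂ = 10·14.0·(0.114708 − 0.021879) = 12.9960 kWh/t
W = W₁ + W₂ = 1.9791 + 12.9960 = 14.9751 kWh/t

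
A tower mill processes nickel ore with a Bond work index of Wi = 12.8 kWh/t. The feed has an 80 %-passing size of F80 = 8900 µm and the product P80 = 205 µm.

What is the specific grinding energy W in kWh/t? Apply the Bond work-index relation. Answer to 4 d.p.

Bond: W = 10·Wi·(1/√P80 − 1/√F80)
1/√205 = 0.069843;  1/√8900 = 0.010600
W = 10·12.8·(0.069843 − 0.010600) = 7.5831 kWh/t

W = 7.5831 kWh/t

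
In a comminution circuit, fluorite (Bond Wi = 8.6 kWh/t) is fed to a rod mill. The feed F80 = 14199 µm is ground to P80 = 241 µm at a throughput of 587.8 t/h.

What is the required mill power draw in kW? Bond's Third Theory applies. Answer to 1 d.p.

P = 2832.0 kW

W = 10 Wi / √P80 − 10 Wi / √F80
W = 10·8.6·(1/√241 − 1/√14199) = 10·8.6·(0.056024) = 4.8180 kWh/t
Mill draw = 4.8180 × 587.8 = 2832.0 kW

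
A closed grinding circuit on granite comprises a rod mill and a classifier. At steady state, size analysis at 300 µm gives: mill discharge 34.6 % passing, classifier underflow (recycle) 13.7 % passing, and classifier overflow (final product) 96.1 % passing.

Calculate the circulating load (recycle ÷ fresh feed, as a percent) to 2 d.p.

Two-product formula at 300 µm:
d + r·d = r·u + o → r(d−u) = o−d
r = (96.1 − 34.6)/(34.6 − 13.7) = 61.5/20.9 = 2.9426
CL = 100·r = 294.26 %

CL = 294.26 %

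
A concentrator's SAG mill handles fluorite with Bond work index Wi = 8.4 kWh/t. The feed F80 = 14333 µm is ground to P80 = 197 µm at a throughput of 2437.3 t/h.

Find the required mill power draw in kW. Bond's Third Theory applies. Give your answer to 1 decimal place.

Bond:  W = 10 Wi (1/√P − 1/√F)
W = 10·8.4·(1/√197 − 1/√14333) = 10·8.4·(0.062894) = 5.2831 kWh/t
Mill draw = 5.2831 × 2437.3 = 12876.5 kW

P = 12876.5 kW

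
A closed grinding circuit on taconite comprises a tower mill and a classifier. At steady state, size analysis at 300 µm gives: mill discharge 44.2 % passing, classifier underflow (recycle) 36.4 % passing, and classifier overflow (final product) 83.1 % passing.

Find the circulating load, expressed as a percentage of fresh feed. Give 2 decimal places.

CL = 498.72 %

Balance %-passing 300 µm (r = R/F):
Fd + Rd = Ru + Fo ⇒ R/F = (o−d)/(d−u)
r = (83.1 − 44.2)/(44.2 − 36.4) = 38.9/7.8 = 4.9872
CL = 100·r = 498.72 %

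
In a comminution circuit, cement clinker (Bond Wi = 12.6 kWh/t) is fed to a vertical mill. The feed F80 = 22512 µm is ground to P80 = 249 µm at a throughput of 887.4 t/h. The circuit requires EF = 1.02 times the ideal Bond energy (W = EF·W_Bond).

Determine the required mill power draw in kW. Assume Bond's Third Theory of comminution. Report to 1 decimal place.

W_Bond = 10·Wi·(1/√P₈₀ − 1/√F₈₀)
W = 10·12.6·(1/√249 − 1/√22512) = 10·12.6·(0.056708) = 7.1451 kWh/t
Corrected W = EF·W_Bond = 1.02·7.1451 = 7.2881 kWh/t
P = W·T = 7.2881·887.4 = 6467.4 kW

P = 6467.4 kW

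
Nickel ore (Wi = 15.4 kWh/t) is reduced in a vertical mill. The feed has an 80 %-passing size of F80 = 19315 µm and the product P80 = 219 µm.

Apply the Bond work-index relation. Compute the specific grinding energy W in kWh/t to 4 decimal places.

W = 9.2983 kWh/t

W = 10·Wi·(P80^(-½) − F80^(-½))
1/√219 = 0.067574;  1/√19315 = 0.007195
W = 10·15.4·(0.067574 − 0.007195) = 9.2983 kWh/t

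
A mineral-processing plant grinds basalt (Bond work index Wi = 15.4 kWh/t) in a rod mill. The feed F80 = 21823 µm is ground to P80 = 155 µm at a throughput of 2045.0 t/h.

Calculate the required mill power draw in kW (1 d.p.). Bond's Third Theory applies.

W = 10·Wi·(P80^(-½) − F80^(-½))
W = 10·15.4·(1/√155 − 1/√21823) = 10·15.4·(0.073553) = 11.3271 kWh/t
Power = W × throughput = 11.3271 kWh/t × 2045.0 t/h = 23163.9 kW

P = 23163.9 kW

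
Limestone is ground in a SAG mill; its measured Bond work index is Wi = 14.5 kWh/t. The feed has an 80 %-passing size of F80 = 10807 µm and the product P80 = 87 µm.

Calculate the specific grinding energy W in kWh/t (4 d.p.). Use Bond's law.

W = 14.1508 kWh/t

W = 10·Wi·[P80^(−½) − F80^(−½)]
1/√87 = 0.107211;  1/√10807 = 0.009619
W = 10·14.5·(0.107211 − 0.009619) = 14.1508 kWh/t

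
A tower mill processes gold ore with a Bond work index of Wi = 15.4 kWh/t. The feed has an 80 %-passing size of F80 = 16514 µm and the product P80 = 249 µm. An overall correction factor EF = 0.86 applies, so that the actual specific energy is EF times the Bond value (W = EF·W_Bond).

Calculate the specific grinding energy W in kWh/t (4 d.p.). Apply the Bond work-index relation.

Bond:  W = 10 Wi (1/√P − 1/√F)
1/√249 = 0.063372;  1/√16514 = 0.007782
W = 10·15.4·(0.063372 − 0.007782) = 8.5610 kWh/t
W_actual = 0.86 × 8.5610 = 7.3624 kWh/t

W = 7.3624 kWh/t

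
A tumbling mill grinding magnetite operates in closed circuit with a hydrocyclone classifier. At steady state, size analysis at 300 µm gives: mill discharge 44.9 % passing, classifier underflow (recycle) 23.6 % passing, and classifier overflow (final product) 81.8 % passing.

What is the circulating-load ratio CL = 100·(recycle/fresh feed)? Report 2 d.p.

Let r = R/F. Size balance at 300 µm:
(1+r)·d = r·u + o ⇒ r = (o−d)/(d−u)
r = (81.8 − 44.9)/(44.9 − 23.6) = 36.9/21.3 = 1.7324
CL = 100·r = 173.24 %

CL = 173.24 %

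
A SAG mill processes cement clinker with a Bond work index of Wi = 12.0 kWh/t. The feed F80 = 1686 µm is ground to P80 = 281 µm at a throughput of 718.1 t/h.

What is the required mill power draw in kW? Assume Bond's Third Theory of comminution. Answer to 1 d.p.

Bond: W = 10·Wi·(1/√P80 − 1/√F80)
W = 10·12.0·(1/√281 − 1/√1686) = 10·12.0·(0.035301) = 4.2361 kWh/t
P_mill = W·ṁ = 4.2361·718.1 = 3042.0 kW

P = 3042.0 kW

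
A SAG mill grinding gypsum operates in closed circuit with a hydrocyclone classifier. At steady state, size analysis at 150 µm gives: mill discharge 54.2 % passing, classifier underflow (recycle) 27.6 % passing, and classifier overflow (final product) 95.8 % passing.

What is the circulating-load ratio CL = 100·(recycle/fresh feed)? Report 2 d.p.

CL = 156.39 %

Let r = R/F. Size balance at 150 µm:
r = (o − d)/(d − u)
r = (95.8 − 54.2)/(54.2 − 27.6) = 41.6/26.6 = 1.5639
CL = 100·r = 156.39 %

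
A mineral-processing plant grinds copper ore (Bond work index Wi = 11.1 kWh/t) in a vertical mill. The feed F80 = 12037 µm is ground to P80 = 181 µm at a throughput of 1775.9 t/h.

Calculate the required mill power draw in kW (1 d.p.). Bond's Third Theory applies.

P = 12855.5 kW

W_Bond = 10·Wi·(1/√P₈₀ − 1/√F₈₀)
W = 10·11.1·(1/√181 − 1/√12037) = 10·11.1·(0.065215) = 7.2388 kWh/t
P_mill = W·ṁ = 7.2388·1775.9 = 12855.5 kW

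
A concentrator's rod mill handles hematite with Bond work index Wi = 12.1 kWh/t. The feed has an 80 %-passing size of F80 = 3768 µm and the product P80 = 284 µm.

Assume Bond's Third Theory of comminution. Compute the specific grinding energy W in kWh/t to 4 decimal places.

W_Bond = 10·Wi·(1/√P₈₀ − 1/√F₈₀)
1/√284 = 0.059339;  1/√3768 = 0.016291
W = 10·12.1·(0.059339 − 0.016291) = 5.2088 kWh/t

W = 5.2088 kWh/t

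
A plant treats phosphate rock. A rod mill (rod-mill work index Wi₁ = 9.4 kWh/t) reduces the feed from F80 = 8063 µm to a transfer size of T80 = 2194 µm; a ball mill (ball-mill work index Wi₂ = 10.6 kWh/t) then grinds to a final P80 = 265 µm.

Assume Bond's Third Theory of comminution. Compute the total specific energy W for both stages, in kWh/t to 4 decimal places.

W = 10 Wi (1/√P80 − 1/√F80)  [Bond]
Stage 1 (8063→2194 µm, Wi₁=9.4): W₁ = 10·9.4·(0.021349 − 0.011137) = 0.9600 kWh/t
Stage 2 (2194→265 µm, Wi₂=10.6): W₂ = 10·10.6·(0.061430 − 0.021349) = 4.2485 kWh/t
W = W₁ + W₂ = 0.9600 + 4.2485 = 5.2085 kWh/t

W = 5.2085 kWh/t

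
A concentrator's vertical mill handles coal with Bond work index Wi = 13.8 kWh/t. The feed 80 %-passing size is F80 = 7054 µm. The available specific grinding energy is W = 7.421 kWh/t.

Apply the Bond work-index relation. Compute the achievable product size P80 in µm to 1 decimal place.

P80 = 231.8 µm

W = 10 Wi / √P80 − 10 Wi / √F80
⇒ 1/√P80 = W/(10 Wi) + 1/√F80
  = 7.4210/(10·13.8) + 1/√7054 = 0.053775 + 0.011906 = 0.065682
P80 = (1/0.065682)² = 15.2249² = 231.80 µm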